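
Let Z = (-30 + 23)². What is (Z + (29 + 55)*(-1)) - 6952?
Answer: -6987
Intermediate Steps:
Z = 49 (Z = (-7)² = 49)
(Z + (29 + 55)*(-1)) - 6952 = (49 + (29 + 55)*(-1)) - 6952 = (49 + 84*(-1)) - 6952 = (49 - 84) - 6952 = -35 - 6952 = -6987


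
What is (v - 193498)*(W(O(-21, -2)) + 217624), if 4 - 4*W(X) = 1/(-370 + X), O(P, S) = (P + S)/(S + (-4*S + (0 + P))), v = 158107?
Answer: -170275073149365/22108 ≈ -7.7020e+9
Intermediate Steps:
O(P, S) = (P + S)/(P - 3*S) (O(P, S) = (P + S)/(S + (-4*S + P)) = (P + S)/(S + (P - 4*S)) = (P + S)/(P - 3*S))
W(X) = 1 - 1/(4*(-370 + X))
(v - 193498)*(W(O(-21, -2)) + 217624) = (158107 - 193498)*((-1481/4 + (-21 - 2)/(-21 - 3*(-2)))/(-370 + (-21 - 2)/(-21 - 3*(-2))) + 217624) = -35391*((-1481/4 - 23/(-21 + 6))/(-370 - 23/(-21 + 6)) + 217624) = -35391*((-1481/4 - 23/(-15))/(-370 - 23/(-15)) + 217624) = -35391*((-1481/4 - 1/15*(-23))/(-370 - 1/15*(-23)) + 217624) = -35391*((-1481/4 + 23/15)/(-370 + 23/15) + 217624) = -35391*(-22123/60/(-5527/15) + 217624) = -35391*(-15/5527*(-22123/60) + 217624) = -35391*(22123/22108 + 217624) = -35391*4811253515/22108 = -170275073149365/22108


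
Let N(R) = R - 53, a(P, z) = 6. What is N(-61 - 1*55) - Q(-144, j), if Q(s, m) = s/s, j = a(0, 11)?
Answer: -170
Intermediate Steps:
j = 6
Q(s, m) = 1
N(R) = -53 + R
N(-61 - 1*55) - Q(-144, j) = (-53 + (-61 - 1*55)) - 1*1 = (-53 + (-61 - 55)) - 1 = (-53 - 116) - 1 = -169 - 1 = -170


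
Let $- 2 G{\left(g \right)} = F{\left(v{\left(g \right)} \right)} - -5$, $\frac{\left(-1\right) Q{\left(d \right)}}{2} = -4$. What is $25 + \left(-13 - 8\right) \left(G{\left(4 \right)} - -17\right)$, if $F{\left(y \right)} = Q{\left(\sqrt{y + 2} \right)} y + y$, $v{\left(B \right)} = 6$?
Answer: $\frac{575}{2} \approx 287.5$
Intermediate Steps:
$Q{\left(d \right)} = 8$ ($Q{\left(d \right)} = \left(-2\right) \left(-4\right) = 8$)
$F{\left(y \right)} = 9 y$ ($F{\left(y \right)} = 8 y + y = 9 y$)
$G{\left(g \right)} = - \frac{59}{2}$ ($G{\left(g \right)} = - \frac{9 \cdot 6 - -5}{2} = - \frac{54 + 5}{2} = \left(- \frac{1}{2}\right) 59 = - \frac{59}{2}$)
$25 + \left(-13 - 8\right) \left(G{\left(4 \right)} - -17\right) = 25 + \left(-13 - 8\right) \left(- \frac{59}{2} - -17\right) = 25 - 21 \left(- \frac{59}{2} + 17\right) = 25 - - \frac{525}{2} = 25 + \frac{525}{2} = \frac{575}{2}$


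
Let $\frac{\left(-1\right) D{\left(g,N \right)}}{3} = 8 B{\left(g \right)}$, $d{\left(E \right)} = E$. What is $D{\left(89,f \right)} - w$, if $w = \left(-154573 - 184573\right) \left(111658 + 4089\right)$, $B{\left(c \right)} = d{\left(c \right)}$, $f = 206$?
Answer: $39255129926$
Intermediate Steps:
$B{\left(c \right)} = c$
$D{\left(g,N \right)} = - 24 g$ ($D{\left(g,N \right)} = - 3 \cdot 8 g = - 24 g$)
$w = -39255132062$ ($w = \left(-339146\right) 115747 = -39255132062$)
$D{\left(89,f \right)} - w = \left(-24\right) 89 - -39255132062 = -2136 + 39255132062 = 39255129926$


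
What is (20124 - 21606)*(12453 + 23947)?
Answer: -53944800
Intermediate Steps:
(20124 - 21606)*(12453 + 23947) = -1482*36400 = -53944800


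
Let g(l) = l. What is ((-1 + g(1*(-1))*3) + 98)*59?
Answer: 5546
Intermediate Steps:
((-1 + g(1*(-1))*3) + 98)*59 = ((-1 + (1*(-1))*3) + 98)*59 = ((-1 - 1*3) + 98)*59 = ((-1 - 3) + 98)*59 = (-4 + 98)*59 = 94*59 = 5546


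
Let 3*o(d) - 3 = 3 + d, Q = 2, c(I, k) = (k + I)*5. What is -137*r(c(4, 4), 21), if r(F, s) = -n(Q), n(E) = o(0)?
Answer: 274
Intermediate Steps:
c(I, k) = 5*I + 5*k (c(I, k) = (I + k)*5 = 5*I + 5*k)
o(d) = 2 + d/3 (o(d) = 1 + (3 + d)/3 = 1 + (1 + d/3) = 2 + d/3)
n(E) = 2 (n(E) = 2 + (1/3)*0 = 2 + 0 = 2)
r(F, s) = -2 (r(F, s) = -1*2 = -2)
-137*r(c(4, 4), 21) = -137*(-2) = 274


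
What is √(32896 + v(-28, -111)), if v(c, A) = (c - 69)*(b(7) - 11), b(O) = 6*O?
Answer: 27*√41 ≈ 172.88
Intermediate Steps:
v(c, A) = -2139 + 31*c (v(c, A) = (c - 69)*(6*7 - 11) = (-69 + c)*(42 - 11) = (-69 + c)*31 = -2139 + 31*c)
√(32896 + v(-28, -111)) = √(32896 + (-2139 + 31*(-28))) = √(32896 + (-2139 - 868)) = √(32896 - 3007) = √29889 = 27*√41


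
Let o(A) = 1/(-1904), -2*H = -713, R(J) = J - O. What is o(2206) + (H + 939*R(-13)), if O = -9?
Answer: -6472649/1904 ≈ -3399.5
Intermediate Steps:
R(J) = 9 + J (R(J) = J - 1*(-9) = J + 9 = 9 + J)
H = 713/2 (H = -½*(-713) = 713/2 ≈ 356.50)
o(A) = -1/1904
o(2206) + (H + 939*R(-13)) = -1/1904 + (713/2 + 939*(9 - 13)) = -1/1904 + (713/2 + 939*(-4)) = -1/1904 + (713/2 - 3756) = -1/1904 - 6799/2 = -6472649/1904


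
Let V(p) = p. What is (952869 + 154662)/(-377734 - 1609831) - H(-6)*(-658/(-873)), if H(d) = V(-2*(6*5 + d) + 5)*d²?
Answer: 224837225933/192793805 ≈ 1166.2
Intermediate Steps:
H(d) = d²*(-55 - 2*d) (H(d) = (-2*(6*5 + d) + 5)*d² = (-2*(30 + d) + 5)*d² = ((-60 - 2*d) + 5)*d² = (-55 - 2*d)*d² = d²*(-55 - 2*d))
(952869 + 154662)/(-377734 - 1609831) - H(-6)*(-658/(-873)) = (952869 + 154662)/(-377734 - 1609831) - (-6)²*(-55 - 2*(-6))*(-658/(-873)) = 1107531/(-1987565) - 36*(-55 + 12)*(-658*(-1/873)) = 1107531*(-1/1987565) - 36*(-43)*658/873 = -1107531/1987565 - (-1548)*658/873 = -1107531/1987565 - 1*(-113176/97) = -1107531/1987565 + 113176/97 = 224837225933/192793805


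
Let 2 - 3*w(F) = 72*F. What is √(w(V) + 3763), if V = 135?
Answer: √4713/3 ≈ 22.884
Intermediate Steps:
w(F) = ⅔ - 24*F
√(w(V) + 3763) = √((⅔ - 24*135) + 3763) = √((⅔ - 3240) + 3763) = √(-9718/3 + 3763) = √(1571/3) = √4713/3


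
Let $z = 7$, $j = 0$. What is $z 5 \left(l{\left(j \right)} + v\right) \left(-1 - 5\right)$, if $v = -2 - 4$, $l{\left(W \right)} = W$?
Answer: $1260$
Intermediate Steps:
$v = -6$ ($v = -2 - 4 = -6$)
$z 5 \left(l{\left(j \right)} + v\right) \left(-1 - 5\right) = 7 \cdot 5 \left(0 - 6\right) \left(-1 - 5\right) = 35 \left(\left(-6\right) \left(-6\right)\right) = 35 \cdot 36 = 1260$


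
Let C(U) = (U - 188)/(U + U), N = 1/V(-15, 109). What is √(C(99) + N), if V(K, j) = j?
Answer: I*√22788194/7194 ≈ 0.66357*I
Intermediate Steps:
N = 1/109 ≈ 0.0091743
C(U) = (-188 + U)/(2*U) (C(U) = (-188 + U)/((2*U)) = (-188 + U)*(1/(2*U)) = (-188 + U)/(2*U))
√(C(99) + N) = √((½)*(-188 + 99)/99 + 1/109) = √((½)*(1/99)*(-89) + 1/109) = √(-89/198 + 1/109) = √(-9503/21582) = I*√22788194/7194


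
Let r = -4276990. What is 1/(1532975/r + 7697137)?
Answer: 855398/6584115288931 ≈ 1.2992e-7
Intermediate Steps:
1/(1532975/r + 7697137) = 1/(1532975/(-4276990) + 7697137) = 1/(1532975*(-1/4276990) + 7697137) = 1/(-306595/855398 + 7697137) = 1/(6584115288931/855398) = 855398/6584115288931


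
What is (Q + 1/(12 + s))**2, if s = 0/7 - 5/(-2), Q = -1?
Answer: 729/841 ≈ 0.86683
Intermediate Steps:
s = 5/2 (s = 0*(1/7) - 5*(-1/2) = 0 + 5/2 = 5/2 ≈ 2.5000)
(Q + 1/(12 + s))**2 = (-1 + 1/(12 + 5/2))**2 = (-1 + 1/(29/2))**2 = (-1 + 2/29)**2 = (-27/29)**2 = 729/841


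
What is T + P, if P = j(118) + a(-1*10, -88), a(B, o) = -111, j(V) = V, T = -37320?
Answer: -37313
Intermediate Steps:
P = 7 (P = 118 - 111 = 7)
T + P = -37320 + 7 = -37313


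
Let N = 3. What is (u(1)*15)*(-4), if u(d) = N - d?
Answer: -120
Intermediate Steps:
u(d) = 3 - d
(u(1)*15)*(-4) = ((3 - 1*1)*15)*(-4) = ((3 - 1)*15)*(-4) = (2*15)*(-4) = 30*(-4) = -120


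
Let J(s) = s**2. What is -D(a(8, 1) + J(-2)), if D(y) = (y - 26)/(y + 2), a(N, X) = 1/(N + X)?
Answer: 197/55 ≈ 3.5818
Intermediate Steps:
D(y) = (-26 + y)/(2 + y)
-D(a(8, 1) + J(-2)) = -(-26 + (1/(8 + 1) + (-2)**2))/(2 + (1/(8 + 1) + (-2)**2)) = -(-26 + (1/9 + 4))/(2 + (1/9 + 4)) = -(-26 + 37/9)/(2 + 37/9) = -(-197)/(55/9*9) = -9*(-197)/(55*9) = -1*(-197/55) = 197/55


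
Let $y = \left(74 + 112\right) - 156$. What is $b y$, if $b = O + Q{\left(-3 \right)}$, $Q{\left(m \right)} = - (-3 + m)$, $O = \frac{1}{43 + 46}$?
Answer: $\frac{16050}{89} \approx 180.34$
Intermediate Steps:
$O = \frac{1}{89} \approx 0.011236$
$Q{\left(m \right)} = 3 - m$
$b = \frac{535}{89}$ ($b = \frac{1}{89} + \left(3 - -3\right) = \frac{1}{89} + \left(3 + 3\right) = \frac{1}{89} + 6 = \frac{535}{89} \approx 6.0112$)
$y = 30$ ($y = 186 - 156 = 30$)
$b y = \frac{535}{89} \cdot 30 = \frac{16050}{89}$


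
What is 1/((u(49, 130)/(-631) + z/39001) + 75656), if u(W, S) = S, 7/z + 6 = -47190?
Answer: 1161476144676/87872399911747559 ≈ 1.3218e-5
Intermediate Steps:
z = -7/47196 (z = 7/(-6 - 47190) = 7/(-47196) = 7*(-1/47196) = -7/47196 ≈ -0.00014832)
1/((u(49, 130)/(-631) + z/39001) + 75656) = 1/((130/(-631) - 7/47196/39001) + 75656) = 1/((130*(-1/631) - 7/47196*1/39001) + 75656) = 1/((-130/631 - 7/1840691196) + 75656) = 1/(-239289859897/1161476144676 + 75656) = 1/(87872399911747559/1161476144676) = 1161476144676/87872399911747559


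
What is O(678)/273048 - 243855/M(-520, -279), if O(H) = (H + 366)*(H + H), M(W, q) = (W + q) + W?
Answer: 2852140869/15006263 ≈ 190.06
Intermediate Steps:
M(W, q) = q + 2*W
O(H) = 2*H*(366 + H) (O(H) = (366 + H)*(2*H) = 2*H*(366 + H))
O(678)/273048 - 243855/M(-520, -279) = (2*678*(366 + 678))/273048 - 243855/(-279 + 2*(-520)) = (2*678*1044)*(1/273048) - 243855/(-279 - 1040) = 1415664*(1/273048) - 243855/(-1319) = 58986/11377 - 243855*(-1/1319) = 58986/11377 + 243855/1319 = 2852140869/15006263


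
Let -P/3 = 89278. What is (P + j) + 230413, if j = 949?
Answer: -36472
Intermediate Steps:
P = -267834 (P = -3*89278 = -267834)
(P + j) + 230413 = (-267834 + 949) + 230413 = -266885 + 230413 = -36472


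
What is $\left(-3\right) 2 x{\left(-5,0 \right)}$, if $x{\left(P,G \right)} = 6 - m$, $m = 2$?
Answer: $-24$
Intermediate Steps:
$x{\left(P,G \right)} = 4$ ($x{\left(P,G \right)} = 6 - 2 = 4$)
$\left(-3\right) 2 x{\left(-5,0 \right)} = \left(-3\right) 2 \cdot 4 = \left(-6\right) 4 = -24$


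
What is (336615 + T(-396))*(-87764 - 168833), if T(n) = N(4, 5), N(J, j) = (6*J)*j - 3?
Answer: -86404421004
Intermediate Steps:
N(J, j) = -3 + 6*J*j (N(J, j) = 6*J*j - 3 = -3 + 6*J*j)
T(n) = 117 (T(n) = -3 + 6*4*5 = -3 + 120 = 117)
(336615 + T(-396))*(-87764 - 168833) = (336615 + 117)*(-87764 - 168833) = 336732*(-256597) = -86404421004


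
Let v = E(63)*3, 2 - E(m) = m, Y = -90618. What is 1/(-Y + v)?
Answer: 1/90435 ≈ 1.1058e-5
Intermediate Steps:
E(m) = 2 - m
v = -183 (v = (2 - 1*63)*3 = (2 - 63)*3 = -61*3 = -183)
1/(-Y + v) = 1/(-1*(-90618) - 183) = 1/(90618 - 183) = 1/90435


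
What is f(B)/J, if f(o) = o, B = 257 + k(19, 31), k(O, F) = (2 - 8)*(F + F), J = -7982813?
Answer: 115/7982813 ≈ 1.4406e-5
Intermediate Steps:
k(O, F) = -12*F
B = -115 (B = 257 - 12*31 = 257 - 372 = -115)
f(B)/J = -115/(-7982813) = -115*(-1/7982813) = 115/7982813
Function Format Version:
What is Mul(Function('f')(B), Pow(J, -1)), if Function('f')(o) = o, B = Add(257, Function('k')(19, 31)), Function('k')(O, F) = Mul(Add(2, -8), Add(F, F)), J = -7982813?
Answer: Rational(115, 7982813) ≈ 1.4406e-5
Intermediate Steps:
Function('k')(O, F) = Mul(-12, F) (Function('k')(O, F) = Mul(-6, Mul(2, F)) = Mul(-12, F))
B = -115 (B = Add(257, Mul(-12, 31)) = Add(257, -372) = -115)
Mul(Function('f')(B), Pow(J, -1)) = Mul(-115, Pow(-7982813, -1)) = Mul(-115, Rational(-1, 7982813)) = Rational(115, 7982813)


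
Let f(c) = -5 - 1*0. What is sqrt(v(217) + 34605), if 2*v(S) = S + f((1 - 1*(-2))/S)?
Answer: sqrt(34711) ≈ 186.31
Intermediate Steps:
f(c) = -5 (f(c) = -5 + 0 = -5)
v(S) = -5/2 + S/2 (v(S) = (S - 5)/2 = (-5 + S)/2 = -5/2 + S/2)
sqrt(v(217) + 34605) = sqrt((-5/2 + (1/2)*217) + 34605) = sqrt((-5/2 + 217/2) + 34605) = sqrt(106 + 34605) = sqrt(34711)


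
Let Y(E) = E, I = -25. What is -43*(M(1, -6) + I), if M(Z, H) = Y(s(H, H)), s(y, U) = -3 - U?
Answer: 946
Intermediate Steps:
M(Z, H) = -3 - H
-43*(M(1, -6) + I) = -43*((-3 - 1*(-6)) - 25) = -43*((-3 + 6) - 25) = -43*(3 - 25) = -43*(-22) = 946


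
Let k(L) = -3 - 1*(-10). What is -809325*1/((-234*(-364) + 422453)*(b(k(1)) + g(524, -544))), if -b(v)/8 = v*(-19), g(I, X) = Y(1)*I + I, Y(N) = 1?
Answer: -24525/32488256 ≈ -0.00075489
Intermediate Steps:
g(I, X) = 2*I (g(I, X) = 1*I + I = I + I = 2*I)
k(L) = 7 (k(L) = -3 + 10 = 7)
b(v) = 152*v (b(v) = -8*v*(-19) = -(-152)*v = 152*v)
-809325*1/((-234*(-364) + 422453)*(b(k(1)) + g(524, -544))) = -809325*1/((-234*(-364) + 422453)*(152*7 + 2*524)) = -809325*1/((1064 + 1048)*(85176 + 422453)) = -809325/(507629*2112) = -809325/1072112448 = -809325*1/1072112448 = -24525/32488256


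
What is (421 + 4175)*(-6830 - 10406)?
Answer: -79216656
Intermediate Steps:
(421 + 4175)*(-6830 - 10406) = 4596*(-17236) = -79216656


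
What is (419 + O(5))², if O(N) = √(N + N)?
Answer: (419 + √10)² ≈ 1.7822e+5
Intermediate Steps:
O(N) = √2*√N (O(N) = √(2*N) = √2*√N)
(419 + O(5))² = (419 + √2*√5)² = (419 + √10)²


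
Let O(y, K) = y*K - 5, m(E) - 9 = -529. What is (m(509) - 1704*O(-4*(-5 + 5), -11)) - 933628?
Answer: -925628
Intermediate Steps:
m(E) = -520 (m(E) = 9 - 529 = -520)
O(y, K) = -5 + K*y (O(y, K) = K*y - 5 = -5 + K*y)
(m(509) - 1704*O(-4*(-5 + 5), -11)) - 933628 = (-520 - 1704*(-5 - (-44)*(-5 + 5))) - 933628 = (-520 - 1704*(-5 - (-44)*0)) - 933628 = (-520 - 1704*(-5 - 11*0)) - 933628 = (-520 - 1704*(-5 + 0)) - 933628 = (-520 - 1704*(-5)) - 933628 = (-520 + 8520) - 933628 = 8000 - 933628 = -925628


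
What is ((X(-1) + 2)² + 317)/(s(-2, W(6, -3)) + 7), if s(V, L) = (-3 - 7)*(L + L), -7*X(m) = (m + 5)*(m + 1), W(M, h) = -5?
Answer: 3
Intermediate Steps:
X(m) = -(1 + m)*(5 + m)/7 (X(m) = -(m + 5)*(m + 1)/7 = -(5 + m)*(1 + m)/7 = -(1 + m)*(5 + m)/7)
s(V, L) = -20*L
((X(-1) + 2)² + 317)/(s(-2, W(6, -3)) + 7) = (((-5/7 - 6/7*(-1) - ⅐*(-1)²) + 2)² + 317)/(-20*(-5) + 7) = (((-5/7 + 6/7 - ⅐*1) + 2)² + 317)/(100 + 7) = (((-5/7 + 6/7 - ⅐) + 2)² + 317)/107 = ((0 + 2)² + 317)*(1/107) = (2² + 317)*(1/107) = (4 + 317)*(1/107) = 321*(1/107) = 3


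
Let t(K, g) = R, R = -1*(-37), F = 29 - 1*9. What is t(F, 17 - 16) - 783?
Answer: -746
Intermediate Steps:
F = 20 (F = 29 - 9 = 20)
R = 37
t(K, g) = 37
t(F, 17 - 16) - 783 = 37 - 783 = -746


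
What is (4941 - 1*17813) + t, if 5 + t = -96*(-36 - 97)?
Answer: -109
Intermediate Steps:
t = 12763 (t = -5 - 96*(-36 - 97) = -5 - 96*(-133) = -5 + 12768 = 12763)
(4941 - 1*17813) + t = (4941 - 1*17813) + 12763 = (4941 - 17813) + 12763 = -12872 + 12763 = -109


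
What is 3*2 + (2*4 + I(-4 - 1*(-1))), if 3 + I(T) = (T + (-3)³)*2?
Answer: -49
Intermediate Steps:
I(T) = -57 + 2*T (I(T) = -3 + (T + (-3)³)*2 = -3 + (T - 27)*2 = -3 + (-27 + T)*2 = -3 + (-54 + 2*T) = -57 + 2*T)
3*2 + (2*4 + I(-4 - 1*(-1))) = 3*2 + (2*4 + (-57 + 2*(-4 - 1*(-1)))) = 6 + (8 + (-57 + 2*(-4 + 1))) = 6 + (8 + (-57 + 2*(-3))) = 6 + (8 + (-57 - 6)) = 6 + (8 - 63) = 6 - 55 = -49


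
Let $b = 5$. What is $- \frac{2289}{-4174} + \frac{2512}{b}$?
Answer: $\frac{10496533}{20870} \approx 502.95$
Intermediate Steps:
$- \frac{2289}{-4174} + \frac{2512}{b} = - \frac{2289}{-4174} + \frac{2512}{5} = \left(-2289\right) \left(- \frac{1}{4174}\right) + 2512 \cdot \frac{1}{5} = \frac{2289}{4174} + \frac{2512}{5} = \frac{10496533}{20870}$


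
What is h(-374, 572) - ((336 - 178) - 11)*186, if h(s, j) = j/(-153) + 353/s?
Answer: -92048933/3366 ≈ -27347.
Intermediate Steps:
h(s, j) = 353/s - j/153 (h(s, j) = j*(-1/153) + 353/s = -j/153 + 353/s = 353/s - j/153)
h(-374, 572) - ((336 - 178) - 11)*186 = (353/(-374) - 1/153*572) - ((336 - 178) - 11)*186 = (353*(-1/374) - 572/153) - (158 - 11)*186 = (-353/374 - 572/153) - 147*186 = -15761/3366 - 1*27342 = -15761/3366 - 27342 = -92048933/3366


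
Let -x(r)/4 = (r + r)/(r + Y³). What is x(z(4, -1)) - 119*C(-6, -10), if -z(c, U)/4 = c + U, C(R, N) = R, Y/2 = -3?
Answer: 13558/19 ≈ 713.58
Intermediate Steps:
Y = -6 (Y = 2*(-3) = -6)
z(c, U) = -4*U - 4*c (z(c, U) = -4*(c + U) = -4*(U + c) = -4*U - 4*c)
x(r) = -8*r/(-216 + r) (x(r) = -4*(r + r)/(r + (-6)³) = -4*2*r/(r - 216) = -4*2*r/(-216 + r) = -8*r/(-216 + r))
x(z(4, -1)) - 119*C(-6, -10) = -8*(-4*(-1) - 4*4)/(-216 + (-4*(-1) - 4*4)) - 119*(-6) = -8*(4 - 16)/(-216 + (4 - 16)) + 714 = -8*(-12)/(-216 - 12) + 714 = -8*(-12)/(-228) + 714 = -8*(-12)*(-1/228) + 714 = -8/19 + 714 = 13558/19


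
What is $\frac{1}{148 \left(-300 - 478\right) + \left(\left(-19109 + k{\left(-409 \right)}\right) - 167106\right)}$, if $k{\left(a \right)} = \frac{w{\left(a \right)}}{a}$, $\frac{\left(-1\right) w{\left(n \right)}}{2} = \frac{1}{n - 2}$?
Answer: $- \frac{168099}{50658146543} \approx -3.3183 \cdot 10^{-6}$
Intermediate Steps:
$w{\left(n \right)} = - \frac{2}{-2 + n}$ ($w{\left(n \right)} = - \frac{2}{n - 2} = - \frac{2}{-2 + n}$)
$k{\left(a \right)} = - \frac{2}{a \left(-2 + a\right)}$ ($k{\left(a \right)} = \frac{\left(-2\right) \frac{1}{-2 + a}}{a} = - \frac{2}{a \left(-2 + a\right)}$)
$\frac{1}{148 \left(-300 - 478\right) + \left(\left(-19109 + k{\left(-409 \right)}\right) - 167106\right)} = \frac{1}{148 \left(-300 - 478\right) - \left(186215 + \frac{2}{\left(-409\right) \left(-2 - 409\right)}\right)} = \frac{1}{148 \left(-778\right) - \left(186215 + \frac{2}{168099}\right)} = \frac{1}{-115144 - \left(186215 + \frac{2}{168099}\right)} = \frac{1}{-115144 - \frac{31302555287}{168099}} = \frac{1}{- \frac{50658146543}{168099}} = - \frac{168099}{50658146543}$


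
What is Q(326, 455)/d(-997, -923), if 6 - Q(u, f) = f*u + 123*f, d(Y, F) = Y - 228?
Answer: 204289/1225 ≈ 166.77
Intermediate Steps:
d(Y, F) = -228 + Y
Q(u, f) = 6 - 123*f - f*u (Q(u, f) = 6 - (f*u + 123*f) = 6 - (123*f + f*u) = 6 + (-123*f - f*u) = 6 - 123*f - f*u)
Q(326, 455)/d(-997, -923) = (6 - 123*455 - 1*455*326)/(-228 - 997) = (6 - 55965 - 148330)/(-1225) = -204289*(-1/1225) = 204289/1225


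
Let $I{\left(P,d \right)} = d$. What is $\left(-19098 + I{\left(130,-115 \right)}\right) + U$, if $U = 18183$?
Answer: $-1030$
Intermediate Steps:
$\left(-19098 + I{\left(130,-115 \right)}\right) + U = \left(-19098 - 115\right) + 18183 = -19213 + 18183 = -1030$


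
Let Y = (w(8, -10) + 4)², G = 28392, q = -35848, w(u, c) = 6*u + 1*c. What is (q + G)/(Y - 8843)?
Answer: 7456/7079 ≈ 1.0533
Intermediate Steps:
w(u, c) = c + 6*u (w(u, c) = 6*u + c = c + 6*u)
Y = 1764 (Y = ((-10 + 6*8) + 4)² = ((-10 + 48) + 4)² = (38 + 4)² = 42² = 1764)
(q + G)/(Y - 8843) = (-35848 + 28392)/(1764 - 8843) = -7456/(-7079) = -7456*(-1/7079) = 7456/7079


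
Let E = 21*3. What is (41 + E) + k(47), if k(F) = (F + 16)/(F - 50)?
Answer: 83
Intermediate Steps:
E = 63
k(F) = (16 + F)/(-50 + F)
(41 + E) + k(47) = (41 + 63) + (16 + 47)/(-50 + 47) = 104 + 63/(-3) = 104 - ⅓*63 = 104 - 21 = 83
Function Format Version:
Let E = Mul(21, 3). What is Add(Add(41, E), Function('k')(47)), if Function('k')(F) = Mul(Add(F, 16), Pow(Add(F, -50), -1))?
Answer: 83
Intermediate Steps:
E = 63
Function('k')(F) = Mul(Pow(Add(-50, F), -1), Add(16, F)) (Function('k')(F) = Mul(Add(16, F), Pow(Add(-50, F), -1)) = Mul(Pow(Add(-50, F), -1), Add(16, F)))
Add(Add(41, E), Function('k')(47)) = Add(Add(41, 63), Mul(Pow(Add(-50, 47), -1), Add(16, 47))) = Add(104, Mul(Pow(-3, -1), 63)) = Add(104, Mul(Rational(-1, 3), 63)) = Add(104, -21) = 83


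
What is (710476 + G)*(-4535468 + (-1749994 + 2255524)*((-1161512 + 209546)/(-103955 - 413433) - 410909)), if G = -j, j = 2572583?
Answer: 50033526883549862890237/129347 ≈ 3.8682e+17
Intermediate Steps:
G = -2572583 (G = -1*2572583 = -2572583)
(710476 + G)*(-4535468 + (-1749994 + 2255524)*((-1161512 + 209546)/(-103955 - 413433) - 410909)) = (710476 - 2572583)*(-4535468 + (-1749994 + 2255524)*((-1161512 + 209546)/(-103955 - 413433) - 410909)) = -1862107*(-4535468 + 505530*(-951966/(-517388) - 410909)) = -1862107*(-4535468 + 505530*(-951966*(-1/517388) - 410909)) = -1862107*(-4535468 + 505530*(475983/258694 - 410909)) = -1862107*(-4535468 + 505530*(-106299216863/258694)) = -1862107*(-4535468 - 26868721550376195/129347) = -1862107*(-26869308199555591/129347) = 50033526883549862890237/129347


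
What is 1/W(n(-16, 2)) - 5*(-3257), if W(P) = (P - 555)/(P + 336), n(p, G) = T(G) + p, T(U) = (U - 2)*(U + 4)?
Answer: 9298415/571 ≈ 16284.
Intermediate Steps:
T(U) = (-2 + U)*(4 + U)
n(p, G) = -8 + p + G² + 2*G (n(p, G) = (-8 + G² + 2*G) + p = -8 + p + G² + 2*G)
W(P) = (-555 + P)/(336 + P)
1/W(n(-16, 2)) - 5*(-3257) = 1/((-555 + (-8 - 16 + 2² + 2*2))/(336 + (-8 - 16 + 2² + 2*2))) - 5*(-3257) = 1/((-555 + (-8 - 16 + 4 + 4))/(336 + (-8 - 16 + 4 + 4))) - 1*(-16285) = 1/((-555 - 16)/(336 - 16)) + 16285 = 1/(-571/320) + 16285 = -320/571 + 16285 = 9298415/571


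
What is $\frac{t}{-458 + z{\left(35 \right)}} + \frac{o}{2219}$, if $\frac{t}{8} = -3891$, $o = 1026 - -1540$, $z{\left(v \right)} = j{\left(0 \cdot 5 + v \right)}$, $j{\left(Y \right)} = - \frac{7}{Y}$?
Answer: $\frac{351243866}{5083729} \approx 69.092$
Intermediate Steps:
$z{\left(v \right)} = - \frac{7}{v}$ ($z{\left(v \right)} = - \frac{7}{0 \cdot 5 + v} = - \frac{7}{0 + v} = - \frac{7}{v}$)
$o = 2566$ ($o = 1026 + 1540 = 2566$)
$t = -31128$ ($t = 8 \left(-3891\right) = -31128$)
$\frac{t}{-458 + z{\left(35 \right)}} + \frac{o}{2219} = - \frac{31128}{-458 - \frac{7}{35}} + \frac{2566}{2219} = - \frac{31128}{-458 - \frac{1}{5}} + 2566 \cdot \frac{1}{2219} = - \frac{31128}{-458 - \frac{1}{5}} + \frac{2566}{2219} = - \frac{31128}{- \frac{2291}{5}} + \frac{2566}{2219} = \left(-31128\right) \left(- \frac{5}{2291}\right) + \frac{2566}{2219} = \frac{155640}{2291} + \frac{2566}{2219} = \frac{351243866}{5083729}$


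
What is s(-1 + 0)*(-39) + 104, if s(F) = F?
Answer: 143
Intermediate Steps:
s(-1 + 0)*(-39) + 104 = (-1 + 0)*(-39) + 104 = -1*(-39) + 104 = 39 + 104 = 143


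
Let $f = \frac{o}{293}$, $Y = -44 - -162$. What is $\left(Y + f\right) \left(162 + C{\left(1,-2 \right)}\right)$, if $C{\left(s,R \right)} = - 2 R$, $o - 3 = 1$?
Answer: $\frac{5739948}{293} \approx 19590.0$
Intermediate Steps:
$o = 4$ ($o = 3 + 1 = 4$)
$Y = 118$ ($Y = -44 + 162 = 118$)
$f = \frac{4}{293} \approx 0.013652$
$\left(Y + f\right) \left(162 + C{\left(1,-2 \right)}\right) = \left(118 + \frac{4}{293}\right) \left(162 - -4\right) = \frac{34578 \left(162 + 4\right)}{293} = \frac{34578}{293} \cdot 166 = \frac{5739948}{293}$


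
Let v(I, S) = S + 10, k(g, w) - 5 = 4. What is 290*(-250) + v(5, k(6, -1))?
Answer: -72481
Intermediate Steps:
k(g, w) = 9 (k(g, w) = 5 + 4 = 9)
v(I, S) = 10 + S
290*(-250) + v(5, k(6, -1)) = 290*(-250) + (10 + 9) = -72500 + 19 = -72481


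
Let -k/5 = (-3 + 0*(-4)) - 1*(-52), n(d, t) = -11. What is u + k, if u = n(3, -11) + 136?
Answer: -120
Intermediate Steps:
u = 125 (u = -11 + 136 = 125)
k = -245 (k = -5*((-3 + 0*(-4)) - 1*(-52)) = -5*((-3 + 0) + 52) = -5*(-3 + 52) = -5*49 = -245)
u + k = 125 - 245 = -120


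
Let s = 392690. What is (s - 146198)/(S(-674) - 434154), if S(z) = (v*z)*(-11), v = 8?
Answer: -123246/187421 ≈ -0.65759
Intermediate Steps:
S(z) = -88*z (S(z) = (8*z)*(-11) = -88*z)
(s - 146198)/(S(-674) - 434154) = (392690 - 146198)/(-88*(-674) - 434154) = 246492/(59312 - 434154) = 246492/(-374842) = 246492*(-1/374842) = -123246/187421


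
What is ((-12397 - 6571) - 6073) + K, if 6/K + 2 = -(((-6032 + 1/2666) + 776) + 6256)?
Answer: -66892865649/2671333 ≈ -25041.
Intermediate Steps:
K = -15996/2671333 (K = 6/(-2 - (((-6032 + 1/2666) + 776) + 6256)) = 6/(-2 - ((-16081311/2666 + 776) + 6256)) = 6/(-2 - (-14012495/2666 + 6256)) = 6/(-2 - 1*2666001/2666) = 6/(-2 - 2666001/2666) = 6/(-2671333/2666) = 6*(-2666/2671333) = -15996/2671333 ≈ -0.0059880)
((-12397 - 6571) - 6073) + K = ((-12397 - 6571) - 6073) - 15996/2671333 = (-18968 - 6073) - 15996/2671333 = -25041 - 15996/2671333 = -66892865649/2671333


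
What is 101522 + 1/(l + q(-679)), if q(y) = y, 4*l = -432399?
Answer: 44173745026/435115 ≈ 1.0152e+5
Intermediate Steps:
l = -432399/4 (l = (1/4)*(-432399) = -432399/4 ≈ -1.0810e+5)
101522 + 1/(l + q(-679)) = 101522 + 1/(-432399/4 - 679) = 101522 + 1/(-435115/4) = 101522 - 4/435115 = 44173745026/435115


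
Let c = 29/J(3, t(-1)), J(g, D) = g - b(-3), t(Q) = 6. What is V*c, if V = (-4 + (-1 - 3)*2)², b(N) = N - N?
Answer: 1392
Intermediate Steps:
b(N) = 0
J(g, D) = g (J(g, D) = g - 1*0 = g + 0 = g)
V = 144 (V = (-4 - 4*2)² = (-4 - 8)² = (-12)² = 144)
c = 29/3 ≈ 9.6667
V*c = 144*(29/3) = 1392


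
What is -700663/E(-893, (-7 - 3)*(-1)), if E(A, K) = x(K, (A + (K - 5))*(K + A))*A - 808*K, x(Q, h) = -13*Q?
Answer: -700663/108010 ≈ -6.4870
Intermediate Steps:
E(A, K) = -808*K - 13*A*K (E(A, K) = (-13*K)*A - 808*K = -13*A*K - 808*K = -808*K - 13*A*K)
-700663/E(-893, (-7 - 3)*(-1)) = -700663*(-1/((-808 - 13*(-893))*(-7 - 3))) = -700663*1/(10*(-808 + 11609)) = -700663/(10*10801) = -700663/108010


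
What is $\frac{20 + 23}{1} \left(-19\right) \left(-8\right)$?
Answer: $6536$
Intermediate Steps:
$\frac{20 + 23}{1} \left(-19\right) \left(-8\right) = 43 \cdot 1 \left(-19\right) \left(-8\right) = 43 \left(-19\right) \left(-8\right) = \left(-817\right) \left(-8\right) = 6536$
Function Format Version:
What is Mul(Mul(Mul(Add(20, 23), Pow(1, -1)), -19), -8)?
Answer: 6536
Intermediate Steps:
Mul(Mul(Mul(Add(20, 23), Pow(1, -1)), -19), -8) = Mul(Mul(Mul(43, 1), -19), -8) = Mul(Mul(43, -19), -8) = Mul(-817, -8) = 6536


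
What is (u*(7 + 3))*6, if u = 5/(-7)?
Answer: -300/7 ≈ -42.857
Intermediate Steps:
u = -5/7 (u = 5*(-⅐) = -5/7 ≈ -0.71429)
(u*(7 + 3))*6 = -5*(7 + 3)/7*6 = -5/7*10*6 = -50/7*6 = -300/7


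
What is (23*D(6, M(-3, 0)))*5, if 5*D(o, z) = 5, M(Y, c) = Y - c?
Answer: 115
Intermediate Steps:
D(o, z) = 1 (D(o, z) = (⅕)*5 = 1)
(23*D(6, M(-3, 0)))*5 = (23*1)*5 = 23*5 = 115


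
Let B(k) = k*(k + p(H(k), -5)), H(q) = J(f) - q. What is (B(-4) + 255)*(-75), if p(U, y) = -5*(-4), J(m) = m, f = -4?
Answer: -14325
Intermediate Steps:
H(q) = -4 - q
p(U, y) = 20
B(k) = k*(20 + k) (B(k) = k*(k + 20) = k*(20 + k))
(B(-4) + 255)*(-75) = (-4*(20 - 4) + 255)*(-75) = (-4*16 + 255)*(-75) = (-64 + 255)*(-75) = 191*(-75) = -14325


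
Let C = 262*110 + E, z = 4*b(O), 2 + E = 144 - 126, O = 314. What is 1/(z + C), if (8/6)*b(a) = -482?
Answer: 1/27390 ≈ 3.6510e-5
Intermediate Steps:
b(a) = -723/2 (b(a) = (¾)*(-482) = -723/2)
E = 16 (E = -2 + (144 - 126) = -2 + 18 = 16)
z = -1446 (z = 4*(-723/2) = -1446)
C = 28836 (C = 262*110 + 16 = 28820 + 16 = 28836)
1/(z + C) = 1/(-1446 + 28836) = 1/27390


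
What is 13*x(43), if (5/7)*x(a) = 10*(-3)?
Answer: -546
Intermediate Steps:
x(a) = -42 (x(a) = 7*(10*(-3))/5 = (7/5)*(-30) = -42)
13*x(43) = 13*(-42) = -546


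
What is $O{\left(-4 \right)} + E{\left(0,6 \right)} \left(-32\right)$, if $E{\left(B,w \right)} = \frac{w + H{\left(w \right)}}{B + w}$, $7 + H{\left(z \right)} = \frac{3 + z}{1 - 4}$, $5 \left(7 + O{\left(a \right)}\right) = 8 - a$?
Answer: $\frac{251}{15} \approx 16.733$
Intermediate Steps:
$O{\left(a \right)} = - \frac{27}{5} - \frac{a}{5}$ ($O{\left(a \right)} = -7 + \frac{8 - a}{5} = -7 - \left(- \frac{8}{5} + \frac{a}{5}\right) = - \frac{27}{5} - \frac{a}{5}$)
$H{\left(z \right)} = -8 - \frac{z}{3}$ ($H{\left(z \right)} = -7 + \frac{3 + z}{1 - 4} = -7 + \frac{3 + z}{-3} = -7 + \left(3 + z\right) \left(- \frac{1}{3}\right) = -7 - \left(1 + \frac{z}{3}\right) = -8 - \frac{z}{3}$)
$E{\left(B,w \right)} = \frac{-8 + \frac{2 w}{3}}{B + w}$ ($E{\left(B,w \right)} = \frac{w - \left(8 + \frac{w}{3}\right)}{B + w} = \frac{-8 + \frac{2 w}{3}}{B + w}$)
$O{\left(-4 \right)} + E{\left(0,6 \right)} \left(-32\right) = \left(- \frac{27}{5} - - \frac{4}{5}\right) + \frac{-8 + \frac{2}{3} \cdot 6}{0 + 6} \left(-32\right) = \left(- \frac{27}{5} + \frac{4}{5}\right) + \frac{-8 + 4}{6} \left(-32\right) = - \frac{23}{5} + \frac{1}{6} \left(-4\right) \left(-32\right) = - \frac{23}{5} - - \frac{64}{3} = - \frac{23}{5} + \frac{64}{3} = \frac{251}{15}$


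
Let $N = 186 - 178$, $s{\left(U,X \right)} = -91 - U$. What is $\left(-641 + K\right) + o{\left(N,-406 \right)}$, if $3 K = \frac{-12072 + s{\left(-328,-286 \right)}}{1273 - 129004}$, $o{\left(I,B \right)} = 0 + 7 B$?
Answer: $- \frac{148294376}{42577} \approx -3483.0$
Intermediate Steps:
$N = 8$ ($N = 186 - 178 = 8$)
$o{\left(I,B \right)} = 7 B$
$K = \frac{1315}{42577}$ ($K = \frac{\left(-12072 - -237\right) \frac{1}{1273 - 129004}}{3} = \frac{\left(-12072 + \left(-91 + 328\right)\right) \frac{1}{-127731}}{3} = \frac{\left(-12072 + 237\right) \left(- \frac{1}{127731}\right)}{3} = \frac{\left(-11835\right) \left(- \frac{1}{127731}\right)}{3} = \frac{1}{3} \cdot \frac{3945}{42577} = \frac{1315}{42577} \approx 0.030885$)
$\left(-641 + K\right) + o{\left(N,-406 \right)} = \left(-641 + \frac{1315}{42577}\right) + 7 \left(-406\right) = - \frac{27290542}{42577} - 2842 = - \frac{148294376}{42577}$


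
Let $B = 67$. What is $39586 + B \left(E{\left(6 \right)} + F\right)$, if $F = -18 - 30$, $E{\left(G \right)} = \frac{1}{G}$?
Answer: $\frac{218287}{6} \approx 36381.0$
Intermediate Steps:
$F = -48$ ($F = -18 - 30 = -48$)
$39586 + B \left(E{\left(6 \right)} + F\right) = 39586 + 67 \left(\frac{1}{6} - 48\right) = 39586 + 67 \left(- \frac{287}{6}\right) = 39586 - \frac{19229}{6} = \frac{218287}{6}$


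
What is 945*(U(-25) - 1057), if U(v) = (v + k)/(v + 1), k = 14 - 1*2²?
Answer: -7986195/8 ≈ -9.9827e+5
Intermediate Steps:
k = 10 (k = 14 - 1*4 = 14 - 4 = 10)
U(v) = (10 + v)/(1 + v) (U(v) = (v + 10)/(v + 1) = (10 + v)/(1 + v))
945*(U(-25) - 1057) = 945*((10 - 25)/(1 - 25) - 1057) = 945*(-15/(-24) - 1057) = 945*(-1/24*(-15) - 1057) = 945*(5/8 - 1057) = 945*(-8451/8) = -7986195/8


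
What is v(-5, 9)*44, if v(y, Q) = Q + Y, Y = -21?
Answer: -528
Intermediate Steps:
v(y, Q) = -21 + Q (v(y, Q) = Q - 21 = -21 + Q)
v(-5, 9)*44 = (-21 + 9)*44 = -12*44 = -528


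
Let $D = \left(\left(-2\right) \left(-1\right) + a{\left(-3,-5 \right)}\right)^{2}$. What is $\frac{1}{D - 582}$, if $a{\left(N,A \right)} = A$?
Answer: $- \frac{1}{573} \approx -0.0017452$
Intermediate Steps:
$D = 9$ ($D = \left(\left(-2\right) \left(-1\right) - 5\right)^{2} = \left(2 - 5\right)^{2} = \left(-3\right)^{2} = 9$)
$\frac{1}{D - 582} = \frac{1}{9 - 582} = \frac{1}{-573} = - \frac{1}{573}$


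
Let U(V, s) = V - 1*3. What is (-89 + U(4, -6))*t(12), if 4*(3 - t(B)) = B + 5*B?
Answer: 1320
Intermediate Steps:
U(V, s) = -3 + V (U(V, s) = V - 3 = -3 + V)
t(B) = 3 - 3*B/2 (t(B) = 3 - (B + 5*B)/4 = 3 - 3*B/2)
(-89 + U(4, -6))*t(12) = (-89 + (-3 + 4))*(3 - 3/2*12) = (-89 + 1)*(3 - 18) = -88*(-15) = 1320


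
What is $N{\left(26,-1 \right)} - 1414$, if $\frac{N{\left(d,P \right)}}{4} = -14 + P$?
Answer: $-1474$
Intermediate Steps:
$N{\left(d,P \right)} = -56 + 4 P$ ($N{\left(d,P \right)} = 4 \left(-14 + P\right) = -56 + 4 P$)
$N{\left(26,-1 \right)} - 1414 = \left(-56 + 4 \left(-1\right)\right) - 1414 = \left(-56 - 4\right) - 1414 = -60 - 1414 = -1474$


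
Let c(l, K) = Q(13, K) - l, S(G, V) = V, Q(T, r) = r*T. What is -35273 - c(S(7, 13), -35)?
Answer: -34805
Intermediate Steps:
Q(T, r) = T*r
c(l, K) = -l + 13*K (c(l, K) = 13*K - l = -l + 13*K)
-35273 - c(S(7, 13), -35) = -35273 - (-1*13 + 13*(-35)) = -35273 - (-13 - 455) = -35273 - 1*(-468) = -35273 + 468 = -34805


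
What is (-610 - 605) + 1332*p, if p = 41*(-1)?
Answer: -55827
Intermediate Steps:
p = -41
(-610 - 605) + 1332*p = (-610 - 605) + 1332*(-41) = -1215 - 54612 = -55827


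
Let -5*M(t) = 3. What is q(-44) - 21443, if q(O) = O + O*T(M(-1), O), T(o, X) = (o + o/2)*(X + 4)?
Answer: -23071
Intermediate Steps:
M(t) = -3/5 (M(t) = -1/5*3 = -3/5)
T(o, X) = 3*o*(4 + X)/2 (T(o, X) = (o + o*(1/2))*(4 + X) = (o + o/2)*(4 + X) = (3*o/2)*(4 + X) = 3*o*(4 + X)/2)
q(O) = O + O*(-18/5 - 9*O/10) (q(O) = O + O*((3/2)*(-3/5)*(4 + O)) = O + O*(-18/5 - 9*O/10))
q(-44) - 21443 = -1/10*(-44)*(26 + 9*(-44)) - 21443 = -1/10*(-44)*(26 - 396) - 21443 = -1/10*(-44)*(-370) - 21443 = -1628 - 21443 = -23071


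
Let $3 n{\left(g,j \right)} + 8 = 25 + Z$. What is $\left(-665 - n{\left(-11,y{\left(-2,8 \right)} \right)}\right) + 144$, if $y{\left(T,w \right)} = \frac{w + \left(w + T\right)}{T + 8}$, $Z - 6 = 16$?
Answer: $-534$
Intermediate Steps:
$Z = 22$ ($Z = 6 + 16 = 22$)
$y{\left(T,w \right)} = \frac{T + 2 w}{8 + T}$ ($y{\left(T,w \right)} = \frac{w + \left(T + w\right)}{8 + T} = \frac{T + 2 w}{8 + T}$)
$n{\left(g,j \right)} = 13$ ($n{\left(g,j \right)} = - \frac{8}{3} + \frac{25 + 22}{3} = - \frac{8}{3} + \frac{1}{3} \cdot 47 = - \frac{8}{3} + \frac{47}{3} = 13$)
$\left(-665 - n{\left(-11,y{\left(-2,8 \right)} \right)}\right) + 144 = \left(-665 - 13\right) + 144 = -678 + 144 = -534$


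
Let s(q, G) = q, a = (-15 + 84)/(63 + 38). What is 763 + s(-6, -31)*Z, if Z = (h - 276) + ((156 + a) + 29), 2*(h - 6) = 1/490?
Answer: 62797607/49490 ≈ 1268.9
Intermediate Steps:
a = 69/101 ≈ 0.68317
h = 5881/980 (h = 6 + (½)/490 = 6 + (½)*(1/490) = 6 + 1/980 = 5881/980 ≈ 6.0010)
Z = -8345579/98980 (Z = (5881/980 - 276) + ((156 + 69/101) + 29) = -264599/980 + (15825/101 + 29) = -264599/980 + 18754/101 = -8345579/98980 ≈ -84.316)
763 + s(-6, -31)*Z = 763 - 6*(-8345579/98980) = 763 + 25036737/49490 = 62797607/49490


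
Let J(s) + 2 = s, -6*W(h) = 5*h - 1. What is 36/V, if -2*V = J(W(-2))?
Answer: 432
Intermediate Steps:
W(h) = 1/6 - 5*h/6 (W(h) = -(5*h - 1)/6 = -(-1 + 5*h)/6 = 1/6 - 5*h/6)
J(s) = -2 + s
V = 1/12 (V = -(-2 + (1/6 - 5/6*(-2)))/2 = -(-2 + (1/6 + 5/3))/2 = -(-2 + 11/6)/2 = -1/2*(-1/6) = 1/12 ≈ 0.083333)
36/V = 36/(1/12) = 36*12 = 432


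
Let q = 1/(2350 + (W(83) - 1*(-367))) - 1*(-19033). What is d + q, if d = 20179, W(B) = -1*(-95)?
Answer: 110264145/2812 ≈ 39212.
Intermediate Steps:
W(B) = 95
q = 53520797/2812 (q = 1/(2350 + (95 - 1*(-367))) - 1*(-19033) = 1/(2350 + (95 + 367)) + 19033 = 1/(2350 + 462) + 19033 = 1/2812 + 19033 = 53520797/2812 ≈ 19033.)
d + q = 20179 + 53520797/2812 = 110264145/2812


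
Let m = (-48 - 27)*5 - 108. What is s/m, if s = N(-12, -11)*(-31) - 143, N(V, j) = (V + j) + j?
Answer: -911/483 ≈ -1.8861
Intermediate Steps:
N(V, j) = V + 2*j
m = -483 (m = -75*5 - 108 = -375 - 108 = -483)
s = 911 (s = (-12 + 2*(-11))*(-31) - 143 = (-12 - 22)*(-31) - 143 = -34*(-31) - 143 = 1054 - 143 = 911)
s/m = 911/(-483) = 911*(-1/483) = -911/483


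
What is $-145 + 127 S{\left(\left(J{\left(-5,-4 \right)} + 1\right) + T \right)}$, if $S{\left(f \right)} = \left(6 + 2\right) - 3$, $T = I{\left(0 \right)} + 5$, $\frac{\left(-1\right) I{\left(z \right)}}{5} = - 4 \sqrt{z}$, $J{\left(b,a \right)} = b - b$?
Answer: $490$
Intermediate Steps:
$J{\left(b,a \right)} = 0$
$I{\left(z \right)} = 20 \sqrt{z}$ ($I{\left(z \right)} = - 5 \left(- 4 \sqrt{z}\right) = 20 \sqrt{z}$)
$T = 5$ ($T = 20 \sqrt{0} + 5 = 20 \cdot 0 + 5 = 0 + 5 = 5$)
$S{\left(f \right)} = 5$ ($S{\left(f \right)} = 8 - 3 = 5$)
$-145 + 127 S{\left(\left(J{\left(-5,-4 \right)} + 1\right) + T \right)} = -145 + 127 \cdot 5 = -145 + 635 = 490$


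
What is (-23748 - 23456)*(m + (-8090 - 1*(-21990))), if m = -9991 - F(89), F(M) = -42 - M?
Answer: -190704160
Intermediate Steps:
m = -9860 (m = -9991 - (-42 - 1*89) = -9991 - (-42 - 89) = -9991 - 1*(-131) = -9991 + 131 = -9860)
(-23748 - 23456)*(m + (-8090 - 1*(-21990))) = (-23748 - 23456)*(-9860 + (-8090 - 1*(-21990))) = -47204*(-9860 + (-8090 + 21990)) = -47204*(-9860 + 13900) = -47204*4040 = -190704160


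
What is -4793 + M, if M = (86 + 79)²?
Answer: 22432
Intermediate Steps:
M = 27225 (M = 165² = 27225)
-4793 + M = -4793 + 27225 = 22432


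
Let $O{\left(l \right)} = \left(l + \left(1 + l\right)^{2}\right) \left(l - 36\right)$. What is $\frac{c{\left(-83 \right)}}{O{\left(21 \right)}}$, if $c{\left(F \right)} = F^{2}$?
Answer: $- \frac{6889}{7575} \approx -0.90944$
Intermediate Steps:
$O{\left(l \right)} = \left(-36 + l\right) \left(l + \left(1 + l\right)^{2}\right)$ ($O{\left(l \right)} = \left(l + \left(1 + l\right)^{2}\right) \left(-36 + l\right) = \left(-36 + l\right) \left(l + \left(1 + l\right)^{2}\right)$)
$\frac{c{\left(-83 \right)}}{O{\left(21 \right)}} = \frac{\left(-83\right)^{2}}{-36 + 21^{3} - 2247 - 33 \cdot 21^{2}} = \frac{6889}{-36 + 9261 - 2247 - 14553} = \frac{6889}{-7575} = 6889 \left(- \frac{1}{7575}\right) = - \frac{6889}{7575}$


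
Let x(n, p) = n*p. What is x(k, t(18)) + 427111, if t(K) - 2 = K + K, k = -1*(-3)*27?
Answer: 430189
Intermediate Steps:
k = 81 (k = 3*27 = 81)
t(K) = 2 + 2*K (t(K) = 2 + (K + K) = 2 + 2*K)
x(k, t(18)) + 427111 = 81*(2 + 2*18) + 427111 = 81*(2 + 36) + 427111 = 81*38 + 427111 = 3078 + 427111 = 430189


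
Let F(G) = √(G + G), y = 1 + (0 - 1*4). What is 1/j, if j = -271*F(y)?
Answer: I*√6/1626 ≈ 0.0015065*I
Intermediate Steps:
y = -3 (y = 1 + (0 - 4) = 1 - 4 = -3)
F(G) = √2*√G (F(G) = √(2*G) = √2*√G)
j = -271*I*√6 (j = -271*√2*√(-3) = -271*√2*I*√3 = -271*I*√6 ≈ -663.81*I)
1/j = 1/(-271*I*√6) = I*√6/1626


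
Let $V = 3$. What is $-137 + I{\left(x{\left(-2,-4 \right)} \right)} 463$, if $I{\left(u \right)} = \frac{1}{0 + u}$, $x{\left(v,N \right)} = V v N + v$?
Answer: $- \frac{2551}{22} \approx -115.95$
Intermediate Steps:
$x{\left(v,N \right)} = v + 3 N v$ ($x{\left(v,N \right)} = 3 v N + v = 3 N v + v = v + 3 N v$)
$I{\left(u \right)} = \frac{1}{u}$
$-137 + I{\left(x{\left(-2,-4 \right)} \right)} 463 = -137 + \frac{1}{\left(-2\right) \left(1 + 3 \left(-4\right)\right)} 463 = -137 + \frac{1}{\left(-2\right) \left(1 - 12\right)} 463 = -137 + \frac{1}{\left(-2\right) \left(-11\right)} 463 = -137 + \frac{1}{22} \cdot 463 = -137 + \frac{463}{22} = - \frac{2551}{22}$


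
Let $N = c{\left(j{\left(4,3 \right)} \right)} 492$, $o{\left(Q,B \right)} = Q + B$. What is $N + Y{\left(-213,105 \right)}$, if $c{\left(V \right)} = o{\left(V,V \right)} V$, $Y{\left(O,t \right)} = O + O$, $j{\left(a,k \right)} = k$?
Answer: $8430$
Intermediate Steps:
$o{\left(Q,B \right)} = B + Q$
$Y{\left(O,t \right)} = 2 O$
$c{\left(V \right)} = 2 V^{2}$ ($c{\left(V \right)} = \left(V + V\right) V = 2 V V = 2 V^{2}$)
$N = 8856$ ($N = 2 \cdot 3^{2} \cdot 492 = 2 \cdot 9 \cdot 492 = 18 \cdot 492 = 8856$)
$N + Y{\left(-213,105 \right)} = 8856 + 2 \left(-213\right) = 8856 - 426 = 8430$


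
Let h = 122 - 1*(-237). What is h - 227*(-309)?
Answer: 70502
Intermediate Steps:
h = 359 (h = 122 + 237 = 359)
h - 227*(-309) = 359 - 227*(-309) = 359 + 70143 = 70502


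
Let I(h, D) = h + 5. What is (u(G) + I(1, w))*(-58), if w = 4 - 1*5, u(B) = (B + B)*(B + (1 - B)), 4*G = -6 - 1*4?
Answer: -58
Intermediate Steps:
G = -5/2 (G = (-6 - 1*4)/4 = (-6 - 4)/4 = (1/4)*(-10) = -5/2 ≈ -2.5000)
u(B) = 2*B (u(B) = (2*B)*1 = 2*B)
w = -1 (w = 4 - 5 = -1)
I(h, D) = 5 + h
(u(G) + I(1, w))*(-58) = (2*(-5/2) + (5 + 1))*(-58) = (-5 + 6)*(-58) = 1*(-58) = -58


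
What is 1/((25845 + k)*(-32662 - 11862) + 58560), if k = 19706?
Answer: -1/2028054164 ≈ -4.9308e-10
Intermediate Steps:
1/((25845 + k)*(-32662 - 11862) + 58560) = 1/((25845 + 19706)*(-32662 - 11862) + 58560) = 1/(45551*(-44524) + 58560) = 1/(-2028112724 + 58560) = 1/(-2028054164) = -1/2028054164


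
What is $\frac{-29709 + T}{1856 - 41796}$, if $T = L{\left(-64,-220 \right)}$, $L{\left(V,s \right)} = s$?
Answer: $\frac{29929}{39940} \approx 0.74935$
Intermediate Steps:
$T = -220$
$\frac{-29709 + T}{1856 - 41796} = \frac{-29709 - 220}{1856 - 41796} = - \frac{29929}{-39940} = \left(-29929\right) \left(- \frac{1}{39940}\right) = \frac{29929}{39940}$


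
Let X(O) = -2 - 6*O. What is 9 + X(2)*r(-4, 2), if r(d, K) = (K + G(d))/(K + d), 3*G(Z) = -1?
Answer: 62/3 ≈ 20.667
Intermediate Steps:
G(Z) = -⅓ (G(Z) = (⅓)*(-1) = -⅓)
X(O) = -2 - 6*O
r(d, K) = (-⅓ + K)/(K + d) (r(d, K) = (K - ⅓)/(K + d) = (-⅓ + K)/(K + d))
9 + X(2)*r(-4, 2) = 9 + (-2 - 6*2)*((-⅓ + 2)/(2 - 4)) = 9 + (-2 - 12)*((5/3)/(-2)) = 9 - (-7)*5/3 = 9 - 14*(-⅚) = 9 + 35/3 = 62/3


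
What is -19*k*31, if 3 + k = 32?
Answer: -17081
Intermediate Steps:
k = 29 (k = -3 + 32 = 29)
-19*k*31 = -19*29*31 = -551*31 = -17081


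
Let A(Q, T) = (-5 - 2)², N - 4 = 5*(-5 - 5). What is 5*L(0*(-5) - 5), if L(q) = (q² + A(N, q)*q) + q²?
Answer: -975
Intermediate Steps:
N = -46 (N = 4 + 5*(-5 - 5) = 4 + 5*(-10) = 4 - 50 = -46)
A(Q, T) = 49 (A(Q, T) = (-7)² = 49)
L(q) = 2*q² + 49*q (L(q) = (q² + 49*q) + q² = 2*q² + 49*q)
5*L(0*(-5) - 5) = 5*((0*(-5) - 5)*(49 + 2*(0*(-5) - 5))) = 5*((0 - 5)*(49 + 2*(0 - 5))) = 5*(-5*(49 + 2*(-5))) = 5*(-5*(49 - 10)) = 5*(-5*39) = 5*(-195) = -975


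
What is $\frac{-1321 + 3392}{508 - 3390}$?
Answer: $- \frac{2071}{2882} \approx -0.7186$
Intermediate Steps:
$\frac{-1321 + 3392}{508 - 3390} = \frac{2071}{-2882} = 2071 \left(- \frac{1}{2882}\right) = - \frac{2071}{2882}$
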